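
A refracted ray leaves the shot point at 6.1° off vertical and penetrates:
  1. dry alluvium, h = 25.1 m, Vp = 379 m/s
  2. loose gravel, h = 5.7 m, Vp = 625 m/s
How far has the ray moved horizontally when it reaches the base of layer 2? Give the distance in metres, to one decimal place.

3.7 m

Apply Snell's law at each interface; in layer i the horizontal offset is hᵢ·tan θᵢ.
Layer 1: θ = 6.10°; offset = 25.1·tan 6.10° = 2.682 m.
Layer 2: sin θ = 625·sin 6.1°/379 = 0.1752, θ = 10.09°; offset = 5.7·tan 10.09° = 1.015 m.
Total horizontal offset = 3.697 m.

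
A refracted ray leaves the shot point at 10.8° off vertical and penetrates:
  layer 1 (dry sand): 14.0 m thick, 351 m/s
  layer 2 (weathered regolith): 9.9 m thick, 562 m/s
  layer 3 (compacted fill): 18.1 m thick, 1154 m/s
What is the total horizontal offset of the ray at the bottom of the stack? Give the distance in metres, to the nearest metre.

20 m

Ray parameter p = sin 10.8° / 351 m/s = 5.3385e-04 s/m.
Layer 1: θ = 10.80°; offset = 14.0·tan 10.80° = 2.671 m.
Layer 2: sin θ = p·562 = 0.3000 → θ = 17.46°; offset = 9.9·tan 17.46° = 3.114 m.
Layer 3: sin θ = p·1154 = 0.6161 → θ = 38.03°; offset = 18.1·tan 38.03° = 14.156 m.
Total horizontal offset = 19.940 m.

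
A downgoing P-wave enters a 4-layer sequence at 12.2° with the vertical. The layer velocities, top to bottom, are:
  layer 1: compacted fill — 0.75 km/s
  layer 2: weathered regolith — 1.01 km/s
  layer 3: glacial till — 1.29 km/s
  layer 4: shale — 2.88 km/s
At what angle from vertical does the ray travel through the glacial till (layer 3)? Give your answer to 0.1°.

Snell's law across each interface conserves sin θ / V, so sin θ_3 = V_3·sin θ₁/V₁.
sin θ_3 = 1.29 × sin 12.2° / 0.75 = 0.3635.
θ_3 = arcsin 0.3635 = 21.31°.

21.3°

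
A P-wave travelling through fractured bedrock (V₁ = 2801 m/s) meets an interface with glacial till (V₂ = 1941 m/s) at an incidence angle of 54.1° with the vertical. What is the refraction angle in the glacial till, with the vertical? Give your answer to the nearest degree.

Snell's law: sin θ₂ = (V₂/V₁)·sin θ₁ = (1941/2801)·sin 54.1° = 0.5613.
θ₂ = arcsin 0.5613 = 34.15° from the normal.

34°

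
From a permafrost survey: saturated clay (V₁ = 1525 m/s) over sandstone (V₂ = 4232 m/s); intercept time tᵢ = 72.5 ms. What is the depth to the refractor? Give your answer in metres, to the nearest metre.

59 m

θ_c = arcsin(1525/4232) = 21.12°; cos θ_c = 0.9328.
tᵢ = 2h cos θ_c/V₁ ⇒ h = tᵢ·V₁/(2 cos θ_c) = 0.0725·1525/(2·0.9328) = 59.26 m.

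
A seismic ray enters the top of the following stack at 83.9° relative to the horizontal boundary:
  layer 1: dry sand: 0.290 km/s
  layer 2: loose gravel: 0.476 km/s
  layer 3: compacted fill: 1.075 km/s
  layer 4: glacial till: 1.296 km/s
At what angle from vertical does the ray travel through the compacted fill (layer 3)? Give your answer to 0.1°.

23.2°

From the normal: θ₁ = 90° − 83.9° = 6.1°.
Snell's law across each interface conserves sin θ / V, so sin θ_3 = V_3·sin θ₁/V₁.
sin θ_3 = 1.075 × sin 6.1° / 0.290 = 0.3939.
θ_3 = arcsin 0.3939 = 23.20°.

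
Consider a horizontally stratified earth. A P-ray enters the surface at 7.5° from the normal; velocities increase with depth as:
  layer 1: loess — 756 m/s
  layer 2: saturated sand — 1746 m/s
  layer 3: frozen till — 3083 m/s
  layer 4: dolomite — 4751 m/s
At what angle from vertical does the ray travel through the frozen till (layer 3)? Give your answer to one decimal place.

32.2°

Snell's law across each interface conserves sin θ / V, so sin θ_3 = V_3·sin θ₁/V₁.
sin θ_3 = 3083 × sin 7.5° / 756 = 0.5323.
θ_3 = arcsin 0.5323 = 32.16°.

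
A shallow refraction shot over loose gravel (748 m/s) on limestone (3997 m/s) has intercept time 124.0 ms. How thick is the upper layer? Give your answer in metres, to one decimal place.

47.2 m

θ_c = arcsin(748/3997) = 10.79°; cos θ_c = 0.9823.
tᵢ = 2h cos θ_c/V₁ ⇒ h = tᵢ·V₁/(2 cos θ_c) = 0.124·748/(2·0.9823) = 47.21 m.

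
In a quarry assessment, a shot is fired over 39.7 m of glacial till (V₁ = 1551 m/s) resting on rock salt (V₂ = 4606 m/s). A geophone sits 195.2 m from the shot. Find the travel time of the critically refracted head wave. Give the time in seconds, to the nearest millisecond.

0.091 s

θ_c = arcsin(V₁/V₂) = arcsin(1551/4606) = 19.68°, cos θ_c = 0.9416.
Intercept time tᵢ = 2h cos θ_c / V₁ = 2·39.7·0.9416/1551 = 0.04820 s.
t = x/V₂ + tᵢ = 195.2/4606 + 0.04820 = 0.09058 s.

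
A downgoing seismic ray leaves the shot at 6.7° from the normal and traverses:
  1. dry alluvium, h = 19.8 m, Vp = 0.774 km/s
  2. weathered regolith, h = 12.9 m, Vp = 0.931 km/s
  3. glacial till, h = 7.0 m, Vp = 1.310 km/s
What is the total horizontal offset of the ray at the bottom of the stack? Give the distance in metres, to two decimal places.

Ray parameter p = sin 6.7° / 0.774 km/s = 1.5074e-01 s/km.
Layer 1: θ = 6.70°; offset = 19.8·tan 6.70° = 2.3260 m.
Layer 2: sin θ = p·0.931 = 0.1403 → θ = 8.07°; offset = 12.9·tan 8.07° = 1.8284 m.
Layer 3: sin θ = p·1.310 = 0.1975 → θ = 11.39°; offset = 7.0·tan 11.39° = 1.4100 m.
Total horizontal offset = 5.5644 m.

5.56 m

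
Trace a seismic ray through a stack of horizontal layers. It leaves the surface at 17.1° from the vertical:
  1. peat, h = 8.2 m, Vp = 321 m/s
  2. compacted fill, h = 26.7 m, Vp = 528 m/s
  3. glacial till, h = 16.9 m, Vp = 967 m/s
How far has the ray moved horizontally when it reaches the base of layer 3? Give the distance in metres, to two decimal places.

49.53 m

p = sin θ₁/V₁ = sin 17.1°/321 = 9.1601e-04 s/m is conserved through the stack.
Layer 1: θ = 17.10°; offset = 8.2·tan 17.10° = 2.5226 m.
Layer 2: sin θ = p·528 = 0.4837 → θ = 28.92°; offset = 26.7·tan 28.92° = 14.7540 m.
Layer 3: sin θ = p·967 = 0.8858 → θ = 62.35°; offset = 16.9·tan 62.35° = 32.2558 m.
Summing the layer offsets gives 49.5324 m.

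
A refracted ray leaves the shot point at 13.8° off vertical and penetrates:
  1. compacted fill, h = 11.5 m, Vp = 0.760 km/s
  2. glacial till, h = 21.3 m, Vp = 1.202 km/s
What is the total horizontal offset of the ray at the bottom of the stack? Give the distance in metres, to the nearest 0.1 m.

p = sin θ₁/V₁ = sin 13.8°/0.760 = 3.1386e-01 s/km is conserved through the stack.
Layer 1: θ = 13.80°; offset = 11.5·tan 13.80° = 2.825 m.
Layer 2: sin θ = p·1.202 = 0.3773 → θ = 22.16°; offset = 21.3·tan 22.16° = 8.677 m.
Σ offsets = 11.501 m.

11.5 m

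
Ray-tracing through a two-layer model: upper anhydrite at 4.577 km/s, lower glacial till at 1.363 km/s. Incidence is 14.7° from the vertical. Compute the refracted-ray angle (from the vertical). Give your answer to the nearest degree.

4°

Snell's law: sin θ₂ = (V₂/V₁)·sin θ₁ = (1.363/4.577)·sin 14.7° = 0.0756.
θ₂ = sin⁻¹(0.0756) = 4.33° (from vertical).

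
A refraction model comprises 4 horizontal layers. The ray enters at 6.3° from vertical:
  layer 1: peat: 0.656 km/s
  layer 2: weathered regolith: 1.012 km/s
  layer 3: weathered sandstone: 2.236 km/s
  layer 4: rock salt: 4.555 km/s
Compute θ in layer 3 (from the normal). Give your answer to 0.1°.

Ray parameter p = sin 6.3° / 0.656 = 1.6728e-01 s/km.
sin θ_3 = p·V_3 = 1.6728e-01 × 2.236 = 0.3740.
θ_3 = 21.96° from the vertical.

22.0°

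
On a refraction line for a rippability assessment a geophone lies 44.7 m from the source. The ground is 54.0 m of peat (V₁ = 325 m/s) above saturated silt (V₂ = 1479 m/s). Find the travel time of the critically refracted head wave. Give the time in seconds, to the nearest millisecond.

θ_c = arcsin(V₁/V₂) = arcsin(325/1479) = 12.69°, cos θ_c = 0.9756.
Intercept time tᵢ = 2h cos θ_c / V₁ = 2·54.0·0.9756/325 = 0.32419 s.
t = x/V₂ + tᵢ = 44.7/1479 + 0.32419 = 0.35441 s.

0.354 s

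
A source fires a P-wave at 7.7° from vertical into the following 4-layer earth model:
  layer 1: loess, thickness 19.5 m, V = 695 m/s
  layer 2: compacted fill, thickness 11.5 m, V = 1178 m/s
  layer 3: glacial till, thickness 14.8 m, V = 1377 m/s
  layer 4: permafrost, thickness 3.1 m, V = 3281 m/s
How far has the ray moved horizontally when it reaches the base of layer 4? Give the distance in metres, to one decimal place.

11.9 m

p = sin θ₁/V₁ = sin 7.7°/695 = 1.9279e-04 s/m is conserved through the stack.
Layer 1: θ = 7.70°; offset = 19.5·tan 7.70° = 2.637 m.
Layer 2: sin θ = p·1178 = 0.2271 → θ = 13.13°; offset = 11.5·tan 13.13° = 2.682 m.
Layer 3: sin θ = p·1377 = 0.2655 → θ = 15.39°; offset = 14.8·tan 15.39° = 4.075 m.
Layer 4: sin θ = p·3281 = 0.6325 → θ = 39.24°; offset = 3.1·tan 39.24° = 2.532 m.
Summing the layer offsets gives 11.925 m.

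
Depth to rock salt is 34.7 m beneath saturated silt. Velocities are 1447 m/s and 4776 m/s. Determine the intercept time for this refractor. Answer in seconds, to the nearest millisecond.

0.046 s

θ_c = arcsin(V₁/V₂) = arcsin(1447/4776) = 17.64°; cos θ_c = 0.9530.
tᵢ = 2h·cos θ_c / V₁ = 2·34.7·0.9530 / 1447 = 0.04571 s.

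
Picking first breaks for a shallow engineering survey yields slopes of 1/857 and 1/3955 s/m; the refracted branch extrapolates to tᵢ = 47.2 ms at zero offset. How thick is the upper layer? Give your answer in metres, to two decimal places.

20.72 m

θ_c = arcsin(857/3955) = 12.51°; cos θ_c = 0.9762.
tᵢ = 2h cos θ_c/V₁ ⇒ h = tᵢ·V₁/(2 cos θ_c) = 0.0472·857/(2·0.9762) = 20.72 m.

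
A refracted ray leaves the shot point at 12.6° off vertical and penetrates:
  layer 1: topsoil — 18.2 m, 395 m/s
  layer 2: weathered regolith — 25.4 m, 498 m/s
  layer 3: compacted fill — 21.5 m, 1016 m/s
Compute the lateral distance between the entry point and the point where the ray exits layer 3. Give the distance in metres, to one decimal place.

Apply Snell's law at each interface; in layer i the horizontal offset is hᵢ·tan θᵢ.
Layer 1: θ = 12.60°; offset = 18.2·tan 12.60° = 4.068 m.
Layer 2: sin θ = 498·sin 12.6°/395 = 0.2750, θ = 15.96°; offset = 25.4·tan 15.96° = 7.266 m.
Layer 3: sin θ = 1016·sin 12.6°/395 = 0.5611, θ = 34.13°; offset = 21.5·tan 34.13° = 14.574 m.
Summing the layer offsets gives 25.908 m.

25.9 m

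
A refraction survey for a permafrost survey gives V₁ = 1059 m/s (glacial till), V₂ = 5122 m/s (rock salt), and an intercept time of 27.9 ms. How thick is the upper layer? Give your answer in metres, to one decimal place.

h = tᵢ·V₁·V₂ / (2·√(V₂²−V₁²)).
√(V₂²−V₁²) = √(5122² − 1059²) = 5011.3 m/s.
h = 0.0279 s × 1059 × 5122 / (2 × 5011.3) = 15.10 m.

15.1 m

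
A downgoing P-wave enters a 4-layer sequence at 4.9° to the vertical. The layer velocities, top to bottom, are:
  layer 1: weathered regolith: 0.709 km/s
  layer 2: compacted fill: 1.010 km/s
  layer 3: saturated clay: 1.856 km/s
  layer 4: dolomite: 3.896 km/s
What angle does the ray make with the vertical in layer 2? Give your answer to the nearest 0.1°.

7.0°

Snell's law across each interface conserves sin θ / V, so sin θ_2 = V_2·sin θ₁/V₁.
sin θ_2 = 1.010 × sin 4.9° / 0.709 = 0.1217.
θ_2 = 6.99° from the vertical.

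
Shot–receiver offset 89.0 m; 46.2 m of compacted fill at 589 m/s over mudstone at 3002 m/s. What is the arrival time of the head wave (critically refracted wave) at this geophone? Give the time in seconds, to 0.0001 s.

t = x/V₂ + 2h·√(V₂²−V₁²)/(V₁V₂).
√(V₂²−V₁²) = √(3002²−589²) = 2943.7 m/s; delay term = 2·46.2·2943.7/(589·3002) = 0.15383 s.
t = 89.0/3002 + 0.15383 = 0.18347 s.

0.1835 s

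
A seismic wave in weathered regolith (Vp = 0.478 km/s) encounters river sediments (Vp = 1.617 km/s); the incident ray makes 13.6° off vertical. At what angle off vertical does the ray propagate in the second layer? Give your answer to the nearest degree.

53°

Snell's law: sin θ₂ = (V₂/V₁)·sin θ₁ = (1.617/0.478)·sin 13.6° = 0.7954.
θ₂ = sin⁻¹(0.7954) = 52.70° (from vertical).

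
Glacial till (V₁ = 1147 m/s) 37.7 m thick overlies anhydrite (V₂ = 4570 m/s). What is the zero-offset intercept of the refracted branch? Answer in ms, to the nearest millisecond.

64 ms

tᵢ = 2h·√(V₂²−V₁²)/(V₁V₂).
√(V₂²−V₁²) = √(4570²−1147²) = 4423.7 m/s.
tᵢ = 2·37.7·4423.7/(1147·4570) = 0.06363 s.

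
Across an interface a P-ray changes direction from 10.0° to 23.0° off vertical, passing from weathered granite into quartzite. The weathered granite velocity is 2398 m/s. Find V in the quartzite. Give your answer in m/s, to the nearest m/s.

sin 10.0° = 0.1736; sin 23.0° = 0.3907.
V₂ = V₁·(sin θ₂/sin θ₁) = 2398·(0.3907/0.1736) = 5395.81 m/s.

5396 m/s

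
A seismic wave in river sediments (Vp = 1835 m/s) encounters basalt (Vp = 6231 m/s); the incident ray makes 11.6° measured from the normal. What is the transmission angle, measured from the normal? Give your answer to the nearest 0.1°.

Snell's law: sin θ₂ = (V₂/V₁)·sin θ₁ = (6231/1835)·sin 11.6° = 0.6828.
θ₂ = sin⁻¹(0.6828) = 43.06° (from vertical).

43.1°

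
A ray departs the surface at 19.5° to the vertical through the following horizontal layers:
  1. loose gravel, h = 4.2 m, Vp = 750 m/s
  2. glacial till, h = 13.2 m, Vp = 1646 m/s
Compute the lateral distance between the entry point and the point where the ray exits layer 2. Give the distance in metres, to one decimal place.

Ray parameter p = sin 19.5° / 750 m/s = 4.4508e-04 s/m.
Layer 1: θ = 19.50°; offset = 4.2·tan 19.50° = 1.487 m.
Layer 2: sin θ = p·1646 = 0.7326 → θ = 47.10°; offset = 13.2·tan 47.10° = 14.207 m.
Summing the layer offsets gives 15.694 m.

15.7 m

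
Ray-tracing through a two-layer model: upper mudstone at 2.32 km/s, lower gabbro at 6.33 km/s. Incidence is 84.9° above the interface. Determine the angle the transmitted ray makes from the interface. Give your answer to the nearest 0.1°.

76.0°

Angle from the normal: 90° − 84.9° = 5.1°.
Snell's law: sin θ₂ = (V₂/V₁)·sin θ₁ = (6.33/2.32)·sin 5.1° = 0.2425.
θ₂ = arcsin 0.2425 = 14.04° from the normal.
From the interface: 90° − 14.04° = 75.96°.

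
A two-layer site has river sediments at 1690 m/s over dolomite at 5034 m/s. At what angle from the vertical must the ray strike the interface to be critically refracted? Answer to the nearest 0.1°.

At critical incidence the refracted ray runs along the interface (θ₂ = 90°), so sin θ_c = V₁/V₂.
θ_c = arcsin(1690/5034) = arcsin 0.3357 = 19.62°.

19.6°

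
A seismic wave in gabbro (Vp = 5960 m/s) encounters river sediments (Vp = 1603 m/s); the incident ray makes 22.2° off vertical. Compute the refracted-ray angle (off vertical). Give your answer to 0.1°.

Snell's law: sin θ₂ = (V₂/V₁)·sin θ₁ = (1603/5960)·sin 22.2° = 0.1016.
θ₂ = sin⁻¹(0.1016) = 5.83° (from vertical).

5.8°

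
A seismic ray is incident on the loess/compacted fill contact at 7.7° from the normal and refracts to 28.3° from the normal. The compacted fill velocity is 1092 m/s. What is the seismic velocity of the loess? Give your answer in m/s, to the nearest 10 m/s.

sin 7.7° = 0.1340; sin 28.3° = 0.4741.
V₁ = V₂·(sin θ₁/sin θ₂) = 1092·(0.1340/0.4741) = 308.62 m/s.

310 m/s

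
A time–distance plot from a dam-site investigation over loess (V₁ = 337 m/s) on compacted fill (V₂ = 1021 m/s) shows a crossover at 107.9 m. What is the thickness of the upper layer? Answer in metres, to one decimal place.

h = (x_cross/2)·√((V₂−V₁)/(V₂+V₁)).
(V₂−V₁)/(V₂+V₁) = (1021−337)/(1021+337) = 0.5037; √ = 0.7097.
h = (107.9/2)·0.7097 = 38.29 m.

38.3 m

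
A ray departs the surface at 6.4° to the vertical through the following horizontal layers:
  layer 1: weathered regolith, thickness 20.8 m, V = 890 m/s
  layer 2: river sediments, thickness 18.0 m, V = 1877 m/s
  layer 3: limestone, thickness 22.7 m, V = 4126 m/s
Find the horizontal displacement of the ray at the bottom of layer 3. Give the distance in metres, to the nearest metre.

20 m

Ray parameter p = sin 6.4° / 890 m/s = 1.2525e-04 s/m.
Layer 1: θ = 6.40°; offset = 20.8·tan 6.40° = 2.333 m.
Layer 2: sin θ = p·1877 = 0.2351 → θ = 13.60°; offset = 18.0·tan 13.60° = 4.354 m.
Layer 3: sin θ = p·4126 = 0.5168 → θ = 31.12°; offset = 22.7·tan 31.12° = 13.702 m.
Summing the layer offsets gives 20.389 m.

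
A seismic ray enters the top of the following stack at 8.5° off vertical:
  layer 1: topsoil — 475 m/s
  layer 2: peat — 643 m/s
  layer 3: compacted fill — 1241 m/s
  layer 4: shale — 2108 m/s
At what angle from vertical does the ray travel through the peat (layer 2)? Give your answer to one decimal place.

Ray parameter p = sin 8.5° / 475 = 3.1118e-04 s/m.
sin θ_2 = p·V_2 = 3.1118e-04 × 643 = 0.2001.
θ_2 = arcsin 0.2001 = 11.54°.

11.5°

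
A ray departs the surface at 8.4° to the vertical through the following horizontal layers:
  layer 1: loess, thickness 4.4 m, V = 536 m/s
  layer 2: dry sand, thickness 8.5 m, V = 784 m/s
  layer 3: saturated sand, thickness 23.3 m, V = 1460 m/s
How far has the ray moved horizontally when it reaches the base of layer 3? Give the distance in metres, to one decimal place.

Apply Snell's law at each interface; in layer i the horizontal offset is hᵢ·tan θᵢ.
Layer 1: θ = 8.40°; offset = 4.4·tan 8.40° = 0.650 m.
Layer 2: sin θ = 784·sin 8.4°/536 = 0.2137, θ = 12.34°; offset = 8.5·tan 12.34° = 1.859 m.
Layer 3: sin θ = 1460·sin 8.4°/536 = 0.3979, θ = 23.45°; offset = 23.3·tan 23.45° = 10.106 m.
Total horizontal offset = 12.615 m.

12.6 m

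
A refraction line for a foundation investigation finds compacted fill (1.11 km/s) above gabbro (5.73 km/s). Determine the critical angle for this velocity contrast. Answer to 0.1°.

At critical incidence the refracted ray runs along the interface (θ₂ = 90°), so sin θ_c = V₁/V₂.
θ_c = arcsin(1.11/5.73) = arcsin 0.1937 = 11.17°.

11.2°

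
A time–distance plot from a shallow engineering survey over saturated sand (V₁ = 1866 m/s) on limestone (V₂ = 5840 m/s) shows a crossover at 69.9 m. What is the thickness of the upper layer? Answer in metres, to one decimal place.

x_cross = 2h·√((V₂+V₁)/(V₂−V₁)) → h = x_cross / (2·√((V₂+V₁)/(V₂−V₁))).
√((V₂+V₁)/(V₂−V₁)) = √((5840+1866)/(5840−1866)) = 1.3925.
h = 69.9 / (2·1.3925) = 25.10 m.

25.1 m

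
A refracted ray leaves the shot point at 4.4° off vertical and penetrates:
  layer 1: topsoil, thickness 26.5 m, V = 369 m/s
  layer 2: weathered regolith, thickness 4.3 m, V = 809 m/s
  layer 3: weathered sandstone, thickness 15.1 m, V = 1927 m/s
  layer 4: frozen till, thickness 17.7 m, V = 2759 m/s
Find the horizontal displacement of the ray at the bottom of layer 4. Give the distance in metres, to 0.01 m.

21.77 m

p = sin θ₁/V₁ = sin 4.4°/369 = 2.0791e-04 s/m is conserved through the stack.
Layer 1: θ = 4.40°; offset = 26.5·tan 4.40° = 2.0391 m.
Layer 2: sin θ = p·809 = 0.1682 → θ = 9.68°; offset = 4.3·tan 9.68° = 0.7337 m.
Layer 3: sin θ = p·1927 = 0.4006 → θ = 23.62°; offset = 15.1·tan 23.62° = 6.6028 m.
Layer 4: sin θ = p·2759 = 0.5736 → θ = 35.00°; offset = 17.7·tan 35.00° = 12.3953 m.
Total horizontal offset = 21.7708 m.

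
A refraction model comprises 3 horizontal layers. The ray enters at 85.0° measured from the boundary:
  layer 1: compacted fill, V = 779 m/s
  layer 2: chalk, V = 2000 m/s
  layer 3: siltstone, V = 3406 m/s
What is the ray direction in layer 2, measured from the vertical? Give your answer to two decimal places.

From the normal: θ₁ = 90° − 85.0° = 5.0°.
Ray parameter p = sin 5.0° / 779 = 1.1188e-04 s/m.
sin θ_2 = p·V_2 = 1.1188e-04 × 2000 = 0.2238.
θ_2 = arcsin 0.2238 = 12.93°.

12.93°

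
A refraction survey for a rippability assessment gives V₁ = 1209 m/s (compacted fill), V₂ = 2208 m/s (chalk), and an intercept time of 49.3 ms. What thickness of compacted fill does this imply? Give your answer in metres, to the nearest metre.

36 m

θ_c = arcsin(1209/2208) = 33.20°; cos θ_c = 0.8368.
tᵢ = 2h cos θ_c/V₁ ⇒ h = tᵢ·V₁/(2 cos θ_c) = 0.0493·1209/(2·0.8368) = 35.62 m.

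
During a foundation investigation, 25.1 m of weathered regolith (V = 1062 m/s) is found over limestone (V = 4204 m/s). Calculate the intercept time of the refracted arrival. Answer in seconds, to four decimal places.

0.0457 s

θ_c = arcsin(V₁/V₂) = arcsin(1062/4204) = 14.63°; cos θ_c = 0.9676.
tᵢ = 2h·cos θ_c / V₁ = 2·25.1·0.9676 / 1062 = 0.04574 s.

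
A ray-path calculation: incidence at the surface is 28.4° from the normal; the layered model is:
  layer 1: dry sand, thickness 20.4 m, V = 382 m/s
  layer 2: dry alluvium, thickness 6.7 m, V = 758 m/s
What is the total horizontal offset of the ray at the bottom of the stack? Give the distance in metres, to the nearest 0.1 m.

Ray parameter p = sin 28.4° / 382 m/s = 1.2451e-03 s/m.
Layer 1: θ = 28.40°; offset = 20.4·tan 28.40° = 11.030 m.
Layer 2: sin θ = p·758 = 0.9438 → θ = 70.70°; offset = 6.7·tan 70.70° = 19.128 m.
Σ offsets = 30.158 m.

30.2 m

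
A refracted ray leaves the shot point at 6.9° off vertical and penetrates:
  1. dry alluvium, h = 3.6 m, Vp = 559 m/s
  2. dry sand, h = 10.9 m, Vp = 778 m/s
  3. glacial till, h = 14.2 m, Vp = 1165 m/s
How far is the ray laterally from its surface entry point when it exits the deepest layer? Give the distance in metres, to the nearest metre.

6 m

Ray parameter p = sin 6.9° / 559 m/s = 2.1491e-04 s/m.
Layer 1: θ = 6.90°; offset = 3.6·tan 6.90° = 0.436 m.
Layer 2: sin θ = p·778 = 0.1672 → θ = 9.63°; offset = 10.9·tan 9.63° = 1.849 m.
Layer 3: sin θ = p·1165 = 0.2504 → θ = 14.50°; offset = 14.2·tan 14.50° = 3.672 m.
Total horizontal offset = 5.956 m.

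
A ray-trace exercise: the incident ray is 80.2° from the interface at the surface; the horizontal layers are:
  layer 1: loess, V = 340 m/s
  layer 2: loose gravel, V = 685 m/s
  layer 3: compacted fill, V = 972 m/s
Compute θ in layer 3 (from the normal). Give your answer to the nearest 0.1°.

29.1°

From the normal: θ₁ = 90° − 80.2° = 9.8°.
Snell's law across each interface conserves sin θ / V, so sin θ_3 = V_3·sin θ₁/V₁.
sin θ_3 = 972 × sin 9.8° / 340 = 0.4866.
θ_3 = 29.12° from the vertical.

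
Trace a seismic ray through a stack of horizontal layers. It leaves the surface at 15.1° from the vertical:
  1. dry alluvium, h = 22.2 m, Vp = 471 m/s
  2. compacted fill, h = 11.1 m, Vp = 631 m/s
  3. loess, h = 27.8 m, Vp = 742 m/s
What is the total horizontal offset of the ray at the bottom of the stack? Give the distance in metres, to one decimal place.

Ray parameter p = sin 15.1° / 471 m/s = 5.5309e-04 s/m.
Layer 1: θ = 15.10°; offset = 22.2·tan 15.10° = 5.990 m.
Layer 2: sin θ = p·631 = 0.3490 → θ = 20.43°; offset = 11.1·tan 20.43° = 4.134 m.
Layer 3: sin θ = p·742 = 0.4104 → θ = 24.23°; offset = 27.8·tan 24.23° = 12.511 m.
Summing the layer offsets gives 22.635 m.

22.6 m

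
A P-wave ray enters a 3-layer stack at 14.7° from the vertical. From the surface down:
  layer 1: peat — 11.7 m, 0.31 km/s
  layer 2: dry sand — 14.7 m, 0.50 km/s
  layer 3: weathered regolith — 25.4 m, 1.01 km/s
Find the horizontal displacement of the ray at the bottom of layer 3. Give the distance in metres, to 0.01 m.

46.99 m

Apply Snell's law at each interface; in layer i the horizontal offset is hᵢ·tan θᵢ.
Layer 1: θ = 14.70°; offset = 11.7·tan 14.70° = 3.0694 m.
Layer 2: sin θ = 0.50·sin 14.7°/0.31 = 0.4093, θ = 24.16°; offset = 14.7·tan 24.16° = 6.5941 m.
Layer 3: sin θ = 1.01·sin 14.7°/0.31 = 0.8268, θ = 55.77°; offset = 25.4·tan 55.77° = 37.3291 m.
Σ offsets = 46.9927 m.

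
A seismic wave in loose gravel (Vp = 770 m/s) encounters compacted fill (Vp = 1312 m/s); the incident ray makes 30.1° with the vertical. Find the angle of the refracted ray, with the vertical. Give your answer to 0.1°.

58.7°

Snell's law: sin θ₂ = (V₂/V₁)·sin θ₁ = (1312/770)·sin 30.1° = 0.8545.
θ₂ = sin⁻¹(0.8545) = 58.71° (from vertical).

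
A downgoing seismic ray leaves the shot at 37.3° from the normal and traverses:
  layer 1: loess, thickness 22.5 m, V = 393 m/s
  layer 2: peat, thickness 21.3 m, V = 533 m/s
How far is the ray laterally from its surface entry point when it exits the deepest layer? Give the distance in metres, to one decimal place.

47.9 m

p = sin θ₁/V₁ = sin 37.3°/393 = 1.5420e-03 s/m is conserved through the stack.
Layer 1: θ = 37.30°; offset = 22.5·tan 37.30° = 17.140 m.
Layer 2: sin θ = p·533 = 0.8219 → θ = 55.27°; offset = 21.3·tan 55.27° = 30.729 m.
Σ offsets = 47.869 m.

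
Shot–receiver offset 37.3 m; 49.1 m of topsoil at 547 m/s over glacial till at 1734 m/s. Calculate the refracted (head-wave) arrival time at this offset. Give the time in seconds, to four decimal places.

θ_c = arcsin(V₁/V₂) = arcsin(547/1734) = 18.39°, cos θ_c = 0.9489.
Intercept time tᵢ = 2h cos θ_c / V₁ = 2·49.1·0.9489/547 = 0.17036 s.
t = x/V₂ + tᵢ = 37.3/1734 + 0.17036 = 0.19187 s.

0.1919 s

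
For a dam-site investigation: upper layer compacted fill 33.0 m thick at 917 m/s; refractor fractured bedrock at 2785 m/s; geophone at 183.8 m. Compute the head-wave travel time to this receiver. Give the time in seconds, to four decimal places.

θ_c = arcsin(V₁/V₂) = arcsin(917/2785) = 19.22°, cos θ_c = 0.9442.
Intercept time tᵢ = 2h cos θ_c / V₁ = 2·33.0·0.9442/917 = 0.06796 s.
t = x/V₂ + tᵢ = 183.8/2785 + 0.06796 = 0.13396 s.

0.1340 s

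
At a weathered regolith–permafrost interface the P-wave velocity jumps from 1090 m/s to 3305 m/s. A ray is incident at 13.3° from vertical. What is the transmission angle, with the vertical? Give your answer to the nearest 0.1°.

Snell's law: sin θ₂ = (V₂/V₁)·sin θ₁ = (3305/1090)·sin 13.3° = 0.6975.
θ₂ = arcsin 0.6975 = 44.23° from the normal.

44.2°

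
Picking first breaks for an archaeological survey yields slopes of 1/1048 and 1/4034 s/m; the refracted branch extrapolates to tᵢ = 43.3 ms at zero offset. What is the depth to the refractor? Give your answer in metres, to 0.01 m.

23.50 m

h = tᵢ·V₁·V₂ / (2·√(V₂²−V₁²)).
√(V₂²−V₁²) = √(4034² − 1048²) = 3895.5 m/s.
h = 0.0433 s × 1048 × 4034 / (2 × 3895.5) = 23.50 m.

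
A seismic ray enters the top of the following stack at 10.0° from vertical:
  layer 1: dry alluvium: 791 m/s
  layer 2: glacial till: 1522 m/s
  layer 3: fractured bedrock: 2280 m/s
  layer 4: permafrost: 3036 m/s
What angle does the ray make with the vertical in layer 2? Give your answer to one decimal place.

Snell's law across each interface conserves sin θ / V, so sin θ_2 = V_2·sin θ₁/V₁.
sin θ_2 = 1522 × sin 10.0° / 791 = 0.3341.
θ_2 = arcsin 0.3341 = 19.52°.

19.5°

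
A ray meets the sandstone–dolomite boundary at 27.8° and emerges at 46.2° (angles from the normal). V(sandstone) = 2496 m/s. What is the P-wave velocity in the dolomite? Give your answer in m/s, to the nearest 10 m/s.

3860 m/s

sin 27.8° = 0.4664; sin 46.2° = 0.7218.
V₂ = V₁·(sin θ₂/sin θ₁) = 2496·(0.7218/0.4664) = 3862.70 m/s.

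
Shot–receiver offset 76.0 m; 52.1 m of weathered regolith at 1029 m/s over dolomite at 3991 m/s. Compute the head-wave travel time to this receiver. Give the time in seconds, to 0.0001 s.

t = x/V₂ + 2h·√(V₂²−V₁²)/(V₁V₂).
√(V₂²−V₁²) = √(3991²−1029²) = 3856.1 m/s; delay term = 2·52.1·3856.1/(1029·3991) = 0.09784 s.
t = 76.0/3991 + 0.09784 = 0.11688 s.

0.1169 s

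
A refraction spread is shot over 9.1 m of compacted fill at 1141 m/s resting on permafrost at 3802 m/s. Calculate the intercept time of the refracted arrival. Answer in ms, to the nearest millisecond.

15 ms

tᵢ = 2h·√(V₂²−V₁²)/(V₁V₂).
√(V₂²−V₁²) = √(3802²−1141²) = 3626.8 m/s.
tᵢ = 2·9.1·3626.8/(1141·3802) = 0.01522 s.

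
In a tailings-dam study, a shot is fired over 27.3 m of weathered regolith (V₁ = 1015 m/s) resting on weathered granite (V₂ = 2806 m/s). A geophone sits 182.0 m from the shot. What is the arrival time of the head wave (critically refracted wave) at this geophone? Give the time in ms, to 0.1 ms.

115.0 ms

t = x/V₂ + 2h·√(V₂²−V₁²)/(V₁V₂).
√(V₂²−V₁²) = √(2806²−1015²) = 2616.0 m/s; delay term = 2·27.3·2616.0/(1015·2806) = 0.05015 s.
t = 182.0/2806 + 0.05015 = 0.11501 s.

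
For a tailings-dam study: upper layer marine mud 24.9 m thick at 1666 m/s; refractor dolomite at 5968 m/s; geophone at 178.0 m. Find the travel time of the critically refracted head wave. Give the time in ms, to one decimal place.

t = x/V₂ + 2h·√(V₂²−V₁²)/(V₁V₂).
√(V₂²−V₁²) = √(5968²−1666²) = 5730.7 m/s; delay term = 2·24.9·5730.7/(1666·5968) = 0.02870 s.
t = 178.0/5968 + 0.02870 = 0.05853 s.

58.5 ms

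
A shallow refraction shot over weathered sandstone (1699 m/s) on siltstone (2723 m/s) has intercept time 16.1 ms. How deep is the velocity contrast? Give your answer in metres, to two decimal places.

17.50 m

θ_c = arcsin(1699/2723) = 38.60°; cos θ_c = 0.7815.
tᵢ = 2h cos θ_c/V₁ ⇒ h = tᵢ·V₁/(2 cos θ_c) = 0.0161·1699/(2·0.7815) = 17.50 m.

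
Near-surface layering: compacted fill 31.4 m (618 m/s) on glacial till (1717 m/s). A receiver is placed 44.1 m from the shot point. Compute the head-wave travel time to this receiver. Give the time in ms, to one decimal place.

120.5 ms

t = x/V₂ + 2h·√(V₂²−V₁²)/(V₁V₂).
√(V₂²−V₁²) = √(1717²−618²) = 1601.9 m/s; delay term = 2·31.4·1601.9/(618·1717) = 0.09481 s.
t = 44.1/1717 + 0.09481 = 0.12049 s.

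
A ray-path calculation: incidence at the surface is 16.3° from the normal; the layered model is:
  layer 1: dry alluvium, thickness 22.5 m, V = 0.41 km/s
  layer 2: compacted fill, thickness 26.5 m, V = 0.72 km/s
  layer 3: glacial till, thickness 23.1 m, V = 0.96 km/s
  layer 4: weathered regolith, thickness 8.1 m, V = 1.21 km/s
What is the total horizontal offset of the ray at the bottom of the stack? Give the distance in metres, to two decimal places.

53.71 m

Apply Snell's law at each interface; in layer i the horizontal offset is hᵢ·tan θᵢ.
Layer 1: θ = 16.30°; offset = 22.5·tan 16.30° = 6.5795 m.
Layer 2: sin θ = 0.72·sin 16.3°/0.41 = 0.4929, θ = 29.53°; offset = 26.5·tan 29.53° = 15.0113 m.
Layer 3: sin θ = 0.96·sin 16.3°/0.41 = 0.6572, θ = 41.08°; offset = 23.1·tan 41.08° = 20.1404 m.
Layer 4: sin θ = 1.21·sin 16.3°/0.41 = 0.8283, θ = 55.93°; offset = 8.1·tan 55.93° = 11.9751 m.
Total horizontal offset = 53.7062 m.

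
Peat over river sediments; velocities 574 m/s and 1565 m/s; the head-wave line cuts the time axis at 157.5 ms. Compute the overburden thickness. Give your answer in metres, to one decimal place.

48.6 m

θ_c = arcsin(574/1565) = 21.52°; cos θ_c = 0.9303.
tᵢ = 2h cos θ_c/V₁ ⇒ h = tᵢ·V₁/(2 cos θ_c) = 0.1575·574/(2·0.9303) = 48.59 m.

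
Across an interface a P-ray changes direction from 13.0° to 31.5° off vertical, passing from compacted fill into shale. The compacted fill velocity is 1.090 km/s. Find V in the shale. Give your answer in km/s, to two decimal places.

2.53 km/s

sin 13.0° = 0.2250; sin 31.5° = 0.5225.
V₂ = V₁·(sin θ₂/sin θ₁) = 1.090·(0.5225/0.2250) = 2.53 km/s.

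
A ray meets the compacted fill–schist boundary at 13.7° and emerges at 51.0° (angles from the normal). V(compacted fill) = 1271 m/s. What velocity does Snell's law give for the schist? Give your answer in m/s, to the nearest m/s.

4171 m/s

Snell's law: sin 13.7°/V₁ = sin 51.0°/V₂.
V₂ = V₁·sin 51.0°/sin 13.7° = 1271 × 3.2813 = 4170.58 m/s.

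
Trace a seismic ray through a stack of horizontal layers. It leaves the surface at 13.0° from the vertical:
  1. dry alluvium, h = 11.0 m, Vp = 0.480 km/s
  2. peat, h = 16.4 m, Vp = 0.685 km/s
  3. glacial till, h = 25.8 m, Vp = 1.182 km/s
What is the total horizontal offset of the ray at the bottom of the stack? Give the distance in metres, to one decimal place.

25.3 m

Ray parameter p = sin 13.0° / 0.480 km/s = 4.6865e-01 s/km.
Layer 1: θ = 13.00°; offset = 11.0·tan 13.00° = 2.540 m.
Layer 2: sin θ = p·0.685 = 0.3210 → θ = 18.72°; offset = 16.4·tan 18.72° = 5.559 m.
Layer 3: sin θ = p·1.182 = 0.5539 → θ = 33.64°; offset = 25.8·tan 33.64° = 17.166 m.
Σ offsets = 25.265 m.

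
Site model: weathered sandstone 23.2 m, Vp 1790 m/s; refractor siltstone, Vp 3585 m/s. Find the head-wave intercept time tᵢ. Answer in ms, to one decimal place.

22.5 ms

tᵢ = 2h·√(V₂²−V₁²)/(V₁V₂).
√(V₂²−V₁²) = √(3585²−1790²) = 3106.1 m/s.
tᵢ = 2·23.2·3106.1/(1790·3585) = 0.02246 s.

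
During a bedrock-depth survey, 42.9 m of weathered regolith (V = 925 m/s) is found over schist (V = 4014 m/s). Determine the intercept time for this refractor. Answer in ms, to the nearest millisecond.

θ_c = arcsin(V₁/V₂) = arcsin(925/4014) = 13.32°; cos θ_c = 0.9731.
tᵢ = 2h·cos θ_c / V₁ = 2·42.9·0.9731 / 925 = 0.09026 s.

90 ms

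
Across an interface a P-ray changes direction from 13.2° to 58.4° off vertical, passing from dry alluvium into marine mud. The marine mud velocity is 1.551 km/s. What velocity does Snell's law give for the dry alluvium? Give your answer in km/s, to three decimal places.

0.416 km/s

Snell's law: sin 13.2°/V₁ = sin 58.4°/V₂.
V₁ = V₂·sin 13.2°/sin 58.4° = 1.551 × 0.2681 = 0.416 km/s.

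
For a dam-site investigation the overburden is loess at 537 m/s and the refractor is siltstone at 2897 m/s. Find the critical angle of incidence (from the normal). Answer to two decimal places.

Critical incidence: sin θ_c = V₁/V₂ = 537/2897 = 0.1854.
θ_c = arcsin 0.1854 = 10.68°.

10.68°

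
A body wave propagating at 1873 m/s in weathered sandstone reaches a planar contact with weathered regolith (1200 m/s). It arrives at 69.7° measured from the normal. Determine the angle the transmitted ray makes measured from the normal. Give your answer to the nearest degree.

37°

Snell's law: sin θ₂ = (V₂/V₁)·sin θ₁ = (1200/1873)·sin 69.7° = 0.6009.
θ₂ = arcsin 0.6009 = 36.93° from the normal.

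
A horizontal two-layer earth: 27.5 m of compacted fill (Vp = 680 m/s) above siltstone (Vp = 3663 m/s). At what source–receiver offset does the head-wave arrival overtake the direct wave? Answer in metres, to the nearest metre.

θ_c = arcsin(680/3663) = 10.70°, so cos θ_c = 0.9826 and tᵢ = 2h cos θ_c/V₁ = 0.0795 s.
At crossover x/V₁ = x/V₂ + tᵢ ⇒ x = tᵢ/(1/V₁ − 1/V₂) = 0.07948/(1.4706e-03 − 2.7300e-04) = 66.36 m.

66 m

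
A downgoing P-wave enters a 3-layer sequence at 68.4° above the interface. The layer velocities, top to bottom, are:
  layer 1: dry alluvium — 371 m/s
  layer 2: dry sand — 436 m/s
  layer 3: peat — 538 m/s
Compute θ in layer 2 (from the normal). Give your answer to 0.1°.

25.6°

From the normal: θ₁ = 90° − 68.4° = 21.6°.
Ray parameter p = sin 21.6° / 371 = 9.9225e-04 s/m.
sin θ_2 = p·V_2 = 9.9225e-04 × 436 = 0.4326.
θ_2 = 25.63° from the vertical.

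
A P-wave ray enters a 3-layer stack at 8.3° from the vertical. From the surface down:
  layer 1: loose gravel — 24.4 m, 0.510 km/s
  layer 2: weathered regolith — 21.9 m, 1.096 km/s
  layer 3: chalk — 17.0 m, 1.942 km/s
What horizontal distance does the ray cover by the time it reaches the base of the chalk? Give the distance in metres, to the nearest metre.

p = sin θ₁/V₁ = sin 8.3°/0.510 = 2.8305e-01 s/km is conserved through the stack.
Layer 1: θ = 8.30°; offset = 24.4·tan 8.30° = 3.560 m.
Layer 2: sin θ = p·1.096 = 0.3102 → θ = 18.07°; offset = 21.9·tan 18.07° = 7.146 m.
Layer 3: sin θ = p·1.942 = 0.5497 → θ = 33.35°; offset = 17.0·tan 33.35° = 11.186 m.
Σ offsets = 21.892 m.

22 m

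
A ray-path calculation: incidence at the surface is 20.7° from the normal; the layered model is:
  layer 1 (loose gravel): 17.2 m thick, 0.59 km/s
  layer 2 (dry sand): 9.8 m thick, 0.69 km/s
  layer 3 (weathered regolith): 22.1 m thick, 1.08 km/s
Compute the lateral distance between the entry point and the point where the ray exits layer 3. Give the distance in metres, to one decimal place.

29.7 m

p = sin θ₁/V₁ = sin 20.7°/0.59 = 5.9911e-01 s/km is conserved through the stack.
Layer 1: θ = 20.70°; offset = 17.2·tan 20.70° = 6.499 m.
Layer 2: sin θ = p·0.69 = 0.4134 → θ = 24.42°; offset = 9.8·tan 24.42° = 4.449 m.
Layer 3: sin θ = p·1.08 = 0.6470 → θ = 40.32°; offset = 22.1·tan 40.32° = 18.755 m.
Total horizontal offset = 29.703 m.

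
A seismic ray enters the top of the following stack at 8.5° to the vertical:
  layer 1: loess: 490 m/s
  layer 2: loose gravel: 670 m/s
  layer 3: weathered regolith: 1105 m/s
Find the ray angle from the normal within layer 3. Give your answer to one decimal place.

19.5°

Snell's law across each interface conserves sin θ / V, so sin θ_3 = V_3·sin θ₁/V₁.
sin θ_3 = 1105 × sin 8.5° / 490 = 0.3333.
θ_3 = arcsin 0.3333 = 19.47°.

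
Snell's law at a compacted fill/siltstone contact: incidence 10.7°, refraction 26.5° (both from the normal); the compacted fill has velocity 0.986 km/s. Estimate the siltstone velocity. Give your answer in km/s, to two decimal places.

2.37 km/s

Snell's law: sin 10.7°/V₁ = sin 26.5°/V₂.
V₂ = V₁·sin 26.5°/sin 10.7° = 0.986 × 2.4032 = 2.37 km/s.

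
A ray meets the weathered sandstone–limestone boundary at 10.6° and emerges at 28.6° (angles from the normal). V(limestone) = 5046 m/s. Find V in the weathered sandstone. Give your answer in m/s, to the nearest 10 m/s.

1940 m/s

sin 10.6° = 0.1840; sin 28.6° = 0.4787.
V₁ = V₂·(sin θ₁/sin θ₂) = 5046·(0.1840/0.4787) = 1939.07 m/s.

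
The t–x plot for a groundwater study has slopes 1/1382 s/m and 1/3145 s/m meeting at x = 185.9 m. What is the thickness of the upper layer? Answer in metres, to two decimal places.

58.01 m

h = (x_cross/2)·√((V₂−V₁)/(V₂+V₁)).
(V₂−V₁)/(V₂+V₁) = (3145−1382)/(3145+1382) = 0.3894; √ = 0.6241.
h = (185.9/2)·0.6241 = 58.01 m.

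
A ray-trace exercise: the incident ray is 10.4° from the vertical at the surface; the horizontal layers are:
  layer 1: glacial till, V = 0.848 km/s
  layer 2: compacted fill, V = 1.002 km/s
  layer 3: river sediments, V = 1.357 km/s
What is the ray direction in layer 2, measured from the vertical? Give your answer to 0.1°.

Snell's law across each interface conserves sin θ / V, so sin θ_2 = V_2·sin θ₁/V₁.
sin θ_2 = 1.002 × sin 10.4° / 0.848 = 0.2133.
θ_2 = 12.32° from the vertical.

12.3°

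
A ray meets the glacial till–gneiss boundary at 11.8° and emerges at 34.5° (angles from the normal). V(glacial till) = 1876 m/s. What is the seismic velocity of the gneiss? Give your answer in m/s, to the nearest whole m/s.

5196 m/s

Snell's law: sin 11.8°/V₁ = sin 34.5°/V₂.
V₂ = V₁·sin 34.5°/sin 11.8° = 1876 × 2.7698 = 5196.08 m/s.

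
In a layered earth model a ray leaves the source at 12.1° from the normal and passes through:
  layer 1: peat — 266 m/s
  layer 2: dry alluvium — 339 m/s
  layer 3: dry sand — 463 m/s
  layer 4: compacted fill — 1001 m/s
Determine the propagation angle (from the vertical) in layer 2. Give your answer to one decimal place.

15.5°

Snell's law across each interface conserves sin θ / V, so sin θ_2 = V_2·sin θ₁/V₁.
sin θ_2 = 339 × sin 12.1° / 266 = 0.2671.
θ_2 = 15.49° from the vertical.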